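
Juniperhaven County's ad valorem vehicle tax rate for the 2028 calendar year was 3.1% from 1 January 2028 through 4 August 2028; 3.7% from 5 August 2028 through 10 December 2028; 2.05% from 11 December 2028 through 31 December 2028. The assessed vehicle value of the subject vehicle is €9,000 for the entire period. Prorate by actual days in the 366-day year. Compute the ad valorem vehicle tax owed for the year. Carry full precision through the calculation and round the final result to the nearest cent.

1 January – 4 August 2028: 217 days at 3.1% → €9,000 × 3.1% × 217/366 = €165.4180
5 August – 10 December 2028: 128 days at 3.7% → €9,000 × 3.7% × 128/366 = €116.4590
11 December – 31 December 2028: 21 days at 2.05% → €9,000 × 2.05% × 21/366 = €10.5861
Total = €292.4631

€292.46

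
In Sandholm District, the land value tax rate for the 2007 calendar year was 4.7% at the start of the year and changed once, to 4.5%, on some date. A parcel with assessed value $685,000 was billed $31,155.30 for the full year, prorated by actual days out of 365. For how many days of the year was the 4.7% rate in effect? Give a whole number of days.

Let d = days at the first rate; then 365 − d days at the second rate.
$685,000 × [4.7%·d + 4.5%·(365−d)] / 365 = $31,155.30
Solving gives d = 88, so the new rate took effect on 30 Mar 2007.

88 days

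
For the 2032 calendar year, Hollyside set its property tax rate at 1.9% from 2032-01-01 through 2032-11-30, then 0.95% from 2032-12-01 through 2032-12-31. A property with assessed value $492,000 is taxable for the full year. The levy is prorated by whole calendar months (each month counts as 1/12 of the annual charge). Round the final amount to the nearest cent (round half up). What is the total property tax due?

$8,958.50

2032-01-01 to 2032-11-30: 11 months at 1.9% → $492,000 × 1.9% × 11/12 = $8,569.0000
2032-12-01 to 2032-12-31: 1 month at 0.95% → $492,000 × 0.95% × 1/12 = $389.5000
Total = $8,958.5000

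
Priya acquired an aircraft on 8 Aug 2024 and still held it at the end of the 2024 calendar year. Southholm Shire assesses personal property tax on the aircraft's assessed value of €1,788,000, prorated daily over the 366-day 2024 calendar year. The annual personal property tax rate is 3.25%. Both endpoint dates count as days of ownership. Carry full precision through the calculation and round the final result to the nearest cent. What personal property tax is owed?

€23,180.49

Days held (8 Aug – 31 Dec 2024): 146 out of 366
Tax = €1,788,000 × 3.25% × 146/366 = €23,180.4918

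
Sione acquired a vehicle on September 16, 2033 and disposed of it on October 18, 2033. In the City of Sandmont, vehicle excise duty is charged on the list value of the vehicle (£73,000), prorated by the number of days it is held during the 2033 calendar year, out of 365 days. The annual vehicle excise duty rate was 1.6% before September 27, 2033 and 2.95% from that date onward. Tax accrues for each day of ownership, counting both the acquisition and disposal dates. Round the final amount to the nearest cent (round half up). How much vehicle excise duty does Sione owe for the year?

September 16 – September 26, 2033: 11 days at 1.6% → £73,000 × 1.6% × 11/365 = £35.2000
September 27 – October 18, 2033: 22 days at 2.95% → £73,000 × 2.95% × 22/365 = £129.8000
Total = £165.0000

£165.00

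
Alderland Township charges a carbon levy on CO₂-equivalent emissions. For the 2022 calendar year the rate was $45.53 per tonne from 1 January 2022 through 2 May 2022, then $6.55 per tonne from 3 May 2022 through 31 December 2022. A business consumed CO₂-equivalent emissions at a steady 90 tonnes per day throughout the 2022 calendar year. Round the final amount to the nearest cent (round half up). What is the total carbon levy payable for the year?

1 January – 2 May 2022: 122 days × 90 tonnes/day = 10,980 tonnes at $45.53/tonne → $499919.40
3 May – 31 December 2022: 243 days × 90 tonnes/day = 21,870 tonnes at $6.55/tonne → $143248.50

$643167.90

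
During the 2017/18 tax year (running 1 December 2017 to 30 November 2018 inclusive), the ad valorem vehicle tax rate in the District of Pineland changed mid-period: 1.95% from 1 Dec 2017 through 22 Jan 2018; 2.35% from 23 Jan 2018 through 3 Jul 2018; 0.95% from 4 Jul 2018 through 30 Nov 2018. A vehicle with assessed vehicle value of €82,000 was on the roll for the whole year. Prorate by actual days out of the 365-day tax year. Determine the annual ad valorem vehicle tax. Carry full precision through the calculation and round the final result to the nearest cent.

1 Dec 2017 – 22 Jan 2018: 53 days at 1.95% → €82,000 × 1.95% × 53/365 = €232.1836
23 Jan – 3 Jul 2018: 162 days at 2.35% → €82,000 × 2.35% × 162/365 = €855.2712
4 Jul – 30 Nov 2018: 150 days at 0.95% → €82,000 × 0.95% × 150/365 = €320.1370
Total = €1,407.5918

€1,407.59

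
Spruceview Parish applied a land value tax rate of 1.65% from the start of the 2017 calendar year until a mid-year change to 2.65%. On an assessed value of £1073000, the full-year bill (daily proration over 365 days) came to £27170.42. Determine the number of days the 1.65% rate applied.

Let d = days at the first rate; then 365 − d days at the second rate.
£1073000 × [1.65%·d + 2.65%·(365−d)] / 365 = £27170.42
Solving gives d = 43, so the new rate took effect on 13 Feb 2017.

43 days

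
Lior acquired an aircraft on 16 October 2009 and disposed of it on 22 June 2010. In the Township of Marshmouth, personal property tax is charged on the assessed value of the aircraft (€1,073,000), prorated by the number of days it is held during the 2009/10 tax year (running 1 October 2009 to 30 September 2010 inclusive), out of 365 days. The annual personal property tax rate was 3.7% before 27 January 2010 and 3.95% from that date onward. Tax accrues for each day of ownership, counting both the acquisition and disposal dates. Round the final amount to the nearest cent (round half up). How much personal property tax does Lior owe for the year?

16 October 2009 – 26 January 2010: 103 days at 3.7% → €1,073,000 × 3.7% × 103/365 = €11,203.2959
27 January – 22 June 2010: 147 days at 3.95% → €1,073,000 × 3.95% × 147/365 = €17,069.5192
Total = €28,272.8151

€28,272.82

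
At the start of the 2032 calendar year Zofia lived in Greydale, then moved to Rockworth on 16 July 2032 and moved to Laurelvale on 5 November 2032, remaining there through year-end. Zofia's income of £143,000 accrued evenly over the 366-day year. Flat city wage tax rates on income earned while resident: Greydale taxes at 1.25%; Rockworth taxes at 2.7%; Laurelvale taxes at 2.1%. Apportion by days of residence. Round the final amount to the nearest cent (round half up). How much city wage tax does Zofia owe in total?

Greydale, 1 January – 15 July 2032: 197 days → £143,000 × 1.25% × 197/366 = £962.1243
Rockworth, 16 July – 4 November 2032: 112 days → £143,000 × 2.7% × 112/366 = £1,181.5082
Laurelvale, 5 November – 31 December 2032: 57 days → £143,000 × 2.1% × 57/366 = £467.6803
Total = £2,611.3128

£2,611.31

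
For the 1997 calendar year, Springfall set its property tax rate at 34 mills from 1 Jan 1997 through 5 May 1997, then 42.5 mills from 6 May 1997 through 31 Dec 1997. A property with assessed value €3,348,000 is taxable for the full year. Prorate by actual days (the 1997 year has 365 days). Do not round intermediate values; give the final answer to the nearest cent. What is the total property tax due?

€132,544.11

1 Jan – 5 May 1997: 125 days at 34 mills → €3,348,000 × 3.4% × 125/365 = €38,983.5616
6 May – 31 Dec 1997: 240 days at 42.5 mills → €3,348,000 × 4.25% × 240/365 = €93,560.5479
Total = €132,544.1096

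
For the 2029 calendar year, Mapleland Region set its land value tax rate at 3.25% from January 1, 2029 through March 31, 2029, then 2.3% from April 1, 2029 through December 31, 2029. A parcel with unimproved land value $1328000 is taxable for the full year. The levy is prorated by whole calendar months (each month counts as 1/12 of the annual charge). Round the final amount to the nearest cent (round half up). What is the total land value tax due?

January 1 – March 31, 2029: 3 months at 3.25% → $1328000 × 3.25% × 3/12 = $10790.0000
April 1 – December 31, 2029: 9 months at 2.3% → $1328000 × 2.3% × 9/12 = $22908.0000
Total = $33698.0000

$33698.00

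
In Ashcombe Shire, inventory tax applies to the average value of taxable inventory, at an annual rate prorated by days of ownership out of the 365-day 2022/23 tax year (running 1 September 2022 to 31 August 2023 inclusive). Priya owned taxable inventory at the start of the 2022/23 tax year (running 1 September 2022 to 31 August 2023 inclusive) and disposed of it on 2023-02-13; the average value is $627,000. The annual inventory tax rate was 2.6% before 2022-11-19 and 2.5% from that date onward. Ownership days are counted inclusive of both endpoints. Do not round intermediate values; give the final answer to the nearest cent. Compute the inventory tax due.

2022-09-01 to 2022-11-18: 79 days at 2.6% → $627,000 × 2.6% × 79/365 = $3,528.3781
2022-11-19 to 2023-02-13: 87 days at 2.5% → $627,000 × 2.5% × 87/365 = $3,736.2329
Total = $7,264.6110

$7,264.61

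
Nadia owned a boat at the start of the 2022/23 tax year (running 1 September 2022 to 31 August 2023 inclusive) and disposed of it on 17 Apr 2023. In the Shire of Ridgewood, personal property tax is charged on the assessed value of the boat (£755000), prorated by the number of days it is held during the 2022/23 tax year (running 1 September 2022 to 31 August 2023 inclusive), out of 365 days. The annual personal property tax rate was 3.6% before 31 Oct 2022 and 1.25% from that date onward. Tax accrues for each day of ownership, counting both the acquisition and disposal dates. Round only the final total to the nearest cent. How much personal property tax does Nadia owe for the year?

£8837.64

1 Sep – 30 Oct 2022: 60 days at 3.6% → £755000 × 3.6% × 60/365 = £4467.9452
31 Oct 2022 – 17 Apr 2023: 169 days at 1.25% → £755000 × 1.25% × 169/365 = £4369.6918
Total = £8837.6370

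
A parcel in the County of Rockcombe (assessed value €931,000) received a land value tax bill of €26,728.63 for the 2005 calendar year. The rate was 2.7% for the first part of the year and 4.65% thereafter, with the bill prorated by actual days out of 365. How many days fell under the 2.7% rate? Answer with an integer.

333 days

Let d = days at the first rate; then 365 − d days at the second rate.
€931,000 × [2.7%·d + 4.65%·(365−d)] / 365 = €26,728.63
Solving gives d = 333, so the new rate took effect on 30 Nov 2005.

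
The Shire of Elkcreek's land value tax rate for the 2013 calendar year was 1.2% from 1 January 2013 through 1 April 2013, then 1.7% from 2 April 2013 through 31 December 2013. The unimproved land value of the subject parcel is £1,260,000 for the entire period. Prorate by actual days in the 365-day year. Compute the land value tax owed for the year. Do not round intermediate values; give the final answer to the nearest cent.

£19,849.32

1 January – 1 April 2013: 91 days at 1.2% → £1,260,000 × 1.2% × 91/365 = £3,769.6438
2 April – 31 December 2013: 274 days at 1.7% → £1,260,000 × 1.7% × 274/365 = £16,079.6712
Total = £19,849.3151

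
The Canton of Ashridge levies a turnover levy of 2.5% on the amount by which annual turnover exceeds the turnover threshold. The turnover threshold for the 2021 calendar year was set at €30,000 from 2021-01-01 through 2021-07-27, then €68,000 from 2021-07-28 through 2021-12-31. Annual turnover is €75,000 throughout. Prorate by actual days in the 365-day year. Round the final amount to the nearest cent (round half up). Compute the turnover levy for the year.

2021-01-01 to 2021-07-27: 208 days, exemption €30,000 → (€75,000 − €30,000) × 2.5% × 208/365 = €641.0959
2021-07-28 to 2021-12-31: 157 days, exemption €68,000 → (€75,000 − €68,000) × 2.5% × 157/365 = €75.2740
Total = €716.3699

€716.37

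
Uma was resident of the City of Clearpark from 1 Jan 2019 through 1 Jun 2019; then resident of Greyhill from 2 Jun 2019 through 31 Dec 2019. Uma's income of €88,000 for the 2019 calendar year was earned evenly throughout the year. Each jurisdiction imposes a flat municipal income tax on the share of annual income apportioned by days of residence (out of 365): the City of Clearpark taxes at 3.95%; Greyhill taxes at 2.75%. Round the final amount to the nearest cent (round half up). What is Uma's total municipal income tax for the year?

The City of Clearpark, 1 Jan – 1 Jun 2019: 152 days → €88,000 × 3.95% × 152/365 = €1,447.5397
Greyhill, 2 Jun – 31 Dec 2019: 213 days → €88,000 × 2.75% × 213/365 = €1,412.2192
Total = €2,859.7589

€2,859.76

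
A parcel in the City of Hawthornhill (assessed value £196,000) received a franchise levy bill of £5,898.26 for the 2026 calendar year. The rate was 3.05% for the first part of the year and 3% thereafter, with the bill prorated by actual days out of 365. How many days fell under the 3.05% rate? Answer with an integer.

Let d = days at the first rate; then 365 − d days at the second rate.
£196,000 × [3.05%·d + 3%·(365−d)] / 365 = £5,898.26
Solving gives d = 68, so the new rate took effect on 10 March 2026.

68 days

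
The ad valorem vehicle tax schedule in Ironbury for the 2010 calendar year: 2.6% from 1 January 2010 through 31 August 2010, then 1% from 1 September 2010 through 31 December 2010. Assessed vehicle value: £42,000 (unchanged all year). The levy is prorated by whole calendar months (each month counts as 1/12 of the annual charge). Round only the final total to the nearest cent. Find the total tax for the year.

1 January – 31 August 2010: 8 months at 2.6% → £42,000 × 2.6% × 8/12 = £728.0000
1 September – 31 December 2010: 4 months at 1% → £42,000 × 1% × 4/12 = £140.0000
Total = £868.0000

£868.00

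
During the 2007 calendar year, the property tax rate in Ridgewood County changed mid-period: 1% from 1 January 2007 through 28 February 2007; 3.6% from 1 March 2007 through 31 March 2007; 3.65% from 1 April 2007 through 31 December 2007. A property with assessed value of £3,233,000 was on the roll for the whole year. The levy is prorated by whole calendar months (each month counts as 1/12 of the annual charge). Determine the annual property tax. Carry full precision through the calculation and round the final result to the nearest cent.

£103,590.71

1 January – 28 February 2007: 2 months at 1% → £3,233,000 × 1% × 2/12 = £5,388.3333
1 March – 31 March 2007: 1 month at 3.6% → £3,233,000 × 3.6% × 1/12 = £9,699.0000
1 April – 31 December 2007: 9 months at 3.65% → £3,233,000 × 3.65% × 9/12 = £88,503.3750
Total = £103,590.7083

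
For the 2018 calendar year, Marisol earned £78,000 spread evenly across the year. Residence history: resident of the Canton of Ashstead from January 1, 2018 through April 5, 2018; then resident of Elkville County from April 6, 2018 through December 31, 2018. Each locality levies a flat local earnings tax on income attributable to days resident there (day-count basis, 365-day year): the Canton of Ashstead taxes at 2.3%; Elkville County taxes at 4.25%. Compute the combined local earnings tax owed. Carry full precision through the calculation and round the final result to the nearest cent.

The Canton of Ashstead, January 1 – April 5, 2018: 95 days → £78,000 × 2.3% × 95/365 = £466.9315
Elkville County, April 6 – December 31, 2018: 270 days → £78,000 × 4.25% × 270/365 = £2,452.1918
Total = £2,919.1233

£2,919.12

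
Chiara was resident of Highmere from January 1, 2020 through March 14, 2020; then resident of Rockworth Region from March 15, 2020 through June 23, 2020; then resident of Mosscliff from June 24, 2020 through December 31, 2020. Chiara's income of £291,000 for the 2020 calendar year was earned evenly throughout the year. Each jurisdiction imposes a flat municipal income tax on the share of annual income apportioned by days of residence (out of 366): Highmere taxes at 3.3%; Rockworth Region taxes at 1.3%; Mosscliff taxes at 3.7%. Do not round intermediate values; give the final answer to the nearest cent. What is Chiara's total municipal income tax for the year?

Highmere, January 1 – March 14, 2020: 74 days → £291,000 × 3.3% × 74/366 = £1,941.5902
Rockworth Region, March 15 – June 23, 2020: 101 days → £291,000 × 1.3% × 101/366 = £1,043.9426
Mosscliff, June 24 – December 31, 2020: 191 days → £291,000 × 3.7% × 191/366 = £5,618.8443
Total = £8,604.3770

£8,604.38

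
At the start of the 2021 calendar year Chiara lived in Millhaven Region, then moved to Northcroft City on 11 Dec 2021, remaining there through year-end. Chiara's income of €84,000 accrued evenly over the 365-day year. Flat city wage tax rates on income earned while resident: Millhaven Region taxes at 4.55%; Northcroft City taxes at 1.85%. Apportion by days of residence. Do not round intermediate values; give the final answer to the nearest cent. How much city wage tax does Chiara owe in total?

Millhaven Region, 1 Jan – 10 Dec 2021: 344 days → €84,000 × 4.55% × 344/365 = €3,602.1041
Northcroft City, 11 Dec – 31 Dec 2021: 21 days → €84,000 × 1.85% × 21/365 = €89.4082
Total = €3,691.5123

€3,691.51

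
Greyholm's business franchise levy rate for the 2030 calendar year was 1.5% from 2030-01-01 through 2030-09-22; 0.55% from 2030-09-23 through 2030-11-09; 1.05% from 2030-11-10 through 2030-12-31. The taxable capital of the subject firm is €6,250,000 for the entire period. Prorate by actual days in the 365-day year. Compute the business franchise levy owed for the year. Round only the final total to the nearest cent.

2030-01-01 to 2030-09-22: 265 days at 1.5% → €6,250,000 × 1.5% × 265/365 = €68,065.0685
2030-09-23 to 2030-11-09: 48 days at 0.55% → €6,250,000 × 0.55% × 48/365 = €4,520.5479
2030-11-10 to 2030-12-31: 52 days at 1.05% → €6,250,000 × 1.05% × 52/365 = €9,349.3151
Total = €81,934.9315

€81,934.93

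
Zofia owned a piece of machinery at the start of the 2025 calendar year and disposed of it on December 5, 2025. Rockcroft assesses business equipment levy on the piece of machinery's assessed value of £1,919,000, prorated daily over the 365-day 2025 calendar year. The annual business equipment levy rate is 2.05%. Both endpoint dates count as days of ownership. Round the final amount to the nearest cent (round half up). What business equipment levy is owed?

£36,537.23

Days held (January 1 – December 5, 2025): 339 out of 365
Tax = £1,919,000 × 2.05% × 339/365 = £36,537.2342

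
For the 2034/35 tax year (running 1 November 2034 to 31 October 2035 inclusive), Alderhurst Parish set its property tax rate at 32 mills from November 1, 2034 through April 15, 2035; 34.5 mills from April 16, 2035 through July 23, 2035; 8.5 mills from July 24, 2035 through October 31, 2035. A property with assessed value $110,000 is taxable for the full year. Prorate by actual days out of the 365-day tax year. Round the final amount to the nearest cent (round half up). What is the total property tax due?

$2,886.37

November 1, 2034 – April 15, 2035: 166 days at 32 mills → $110,000 × 3.2% × 166/365 = $1,600.8767
April 16 – July 23, 2035: 99 days at 34.5 mills → $110,000 × 3.45% × 99/365 = $1,029.3288
July 24 – October 31, 2035: 100 days at 8.5 mills → $110,000 × 0.85% × 100/365 = $256.1644
Total = $2,886.3699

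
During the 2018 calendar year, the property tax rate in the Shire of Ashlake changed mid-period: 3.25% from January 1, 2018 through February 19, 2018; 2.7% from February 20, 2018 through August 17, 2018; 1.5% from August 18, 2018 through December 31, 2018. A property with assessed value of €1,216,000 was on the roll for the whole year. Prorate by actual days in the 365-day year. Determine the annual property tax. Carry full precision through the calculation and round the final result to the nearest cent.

€28,311.15

January 1 – February 19, 2018: 50 days at 3.25% → €1,216,000 × 3.25% × 50/365 = €5,413.6986
February 20 – August 17, 2018: 179 days at 2.7% → €1,216,000 × 2.7% × 179/365 = €16,101.1726
August 18 – December 31, 2018: 136 days at 1.5% → €1,216,000 × 1.5% × 136/365 = €6,796.2740
Total = €28,311.1452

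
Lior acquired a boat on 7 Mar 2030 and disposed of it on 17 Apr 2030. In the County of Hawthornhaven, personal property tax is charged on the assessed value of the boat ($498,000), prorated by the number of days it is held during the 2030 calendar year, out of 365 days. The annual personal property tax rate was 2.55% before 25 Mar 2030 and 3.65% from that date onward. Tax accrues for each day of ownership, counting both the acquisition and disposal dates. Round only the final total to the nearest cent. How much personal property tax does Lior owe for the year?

7 Mar – 24 Mar 2030: 18 days at 2.55% → $498,000 × 2.55% × 18/365 = $626.2521
25 Mar – 17 Apr 2030: 24 days at 3.65% → $498,000 × 3.65% × 24/365 = $1,195.2000
Total = $1,821.4521

$1,821.45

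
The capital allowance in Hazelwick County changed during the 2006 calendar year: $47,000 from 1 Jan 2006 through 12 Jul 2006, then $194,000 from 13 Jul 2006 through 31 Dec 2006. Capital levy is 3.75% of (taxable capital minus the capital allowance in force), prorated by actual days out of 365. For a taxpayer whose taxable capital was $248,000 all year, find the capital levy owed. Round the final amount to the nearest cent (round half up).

1 Jan – 12 Jul 2006: 193 days, exemption $47,000 → ($248,000 − $47,000) × 3.75% × 193/365 = $3,985.5822
13 Jul – 31 Dec 2006: 172 days, exemption $194,000 → ($248,000 − $194,000) × 3.75% × 172/365 = $954.2466
Total = $4,939.8288

$4,939.83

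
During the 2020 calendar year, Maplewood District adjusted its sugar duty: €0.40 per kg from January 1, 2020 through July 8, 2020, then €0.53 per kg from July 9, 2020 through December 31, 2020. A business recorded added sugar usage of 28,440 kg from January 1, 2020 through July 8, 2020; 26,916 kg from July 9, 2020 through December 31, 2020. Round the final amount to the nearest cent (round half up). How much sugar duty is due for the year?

January 1 – July 8, 2020: 28,440 kg at €0.40/kg → €11,376.00
July 9 – December 31, 2020: 26,916 kg at €0.53/kg → €14,265.48

€25,641.48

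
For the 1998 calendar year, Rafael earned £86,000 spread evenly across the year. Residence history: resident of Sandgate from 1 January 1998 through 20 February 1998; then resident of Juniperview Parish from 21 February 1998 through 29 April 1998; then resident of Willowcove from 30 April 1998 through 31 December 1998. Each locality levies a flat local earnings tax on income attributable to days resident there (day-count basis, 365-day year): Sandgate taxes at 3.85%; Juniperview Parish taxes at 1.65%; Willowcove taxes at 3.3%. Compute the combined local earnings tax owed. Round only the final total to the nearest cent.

Sandgate, 1 January – 20 February 1998: 51 days → £86,000 × 3.85% × 51/365 = £462.6329
Juniperview Parish, 21 February – 29 April 1998: 68 days → £86,000 × 1.65% × 68/365 = £264.3616
Willowcove, 30 April – 31 December 1998: 246 days → £86,000 × 3.3% × 246/365 = £1,912.7342
Total = £2,639.7288

£2,639.73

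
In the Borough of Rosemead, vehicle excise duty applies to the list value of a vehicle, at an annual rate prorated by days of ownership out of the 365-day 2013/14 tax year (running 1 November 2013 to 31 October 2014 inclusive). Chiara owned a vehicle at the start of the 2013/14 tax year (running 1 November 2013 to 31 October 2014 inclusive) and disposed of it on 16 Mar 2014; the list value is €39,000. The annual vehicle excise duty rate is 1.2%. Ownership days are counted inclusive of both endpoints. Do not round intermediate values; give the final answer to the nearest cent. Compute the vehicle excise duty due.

€174.38

Days held (1 Nov 2013 – 16 Mar 2014): 136 out of 365
Tax = €39,000 × 1.2% × 136/365 = €174.3781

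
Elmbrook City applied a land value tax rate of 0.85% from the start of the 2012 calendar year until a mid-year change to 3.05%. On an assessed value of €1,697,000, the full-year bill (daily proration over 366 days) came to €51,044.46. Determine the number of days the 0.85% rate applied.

Let d = days at the first rate; then 366 − d days at the second rate.
€1,697,000 × [0.85%·d + 3.05%·(366−d)] / 366 = €51,044.46
Solving gives d = 7, so the new rate took effect on 8 January 2012.

7 days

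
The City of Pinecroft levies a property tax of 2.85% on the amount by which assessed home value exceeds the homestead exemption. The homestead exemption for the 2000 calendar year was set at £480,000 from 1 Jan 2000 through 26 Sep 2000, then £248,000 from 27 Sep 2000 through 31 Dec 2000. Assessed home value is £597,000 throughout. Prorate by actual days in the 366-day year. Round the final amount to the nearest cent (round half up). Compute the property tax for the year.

£5,068.80

1 Jan – 26 Sep 2000: 270 days, exemption £480,000 → (£597,000 − £480,000) × 2.85% × 270/366 = £2,459.8770
27 Sep – 31 Dec 2000: 96 days, exemption £248,000 → (£597,000 − £248,000) × 2.85% × 96/366 = £2,608.9180
Total = £5,068.7951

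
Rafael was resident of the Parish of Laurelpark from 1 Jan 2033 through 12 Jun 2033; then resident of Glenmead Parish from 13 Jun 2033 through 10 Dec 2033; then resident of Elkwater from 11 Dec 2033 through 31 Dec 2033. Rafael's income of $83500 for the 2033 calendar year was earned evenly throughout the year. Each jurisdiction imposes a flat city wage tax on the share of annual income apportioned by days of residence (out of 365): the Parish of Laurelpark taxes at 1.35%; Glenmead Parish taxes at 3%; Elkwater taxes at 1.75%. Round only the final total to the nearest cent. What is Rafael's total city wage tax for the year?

The Parish of Laurelpark, 1 Jan – 12 Jun 2033: 163 days → $83500 × 1.35% × 163/365 = $503.4021
Glenmead Parish, 13 Jun – 10 Dec 2033: 181 days → $83500 × 3% × 181/365 = $1242.2055
Elkwater, 11 Dec – 31 Dec 2033: 21 days → $83500 × 1.75% × 21/365 = $84.0719
Total = $1829.6795

$1829.68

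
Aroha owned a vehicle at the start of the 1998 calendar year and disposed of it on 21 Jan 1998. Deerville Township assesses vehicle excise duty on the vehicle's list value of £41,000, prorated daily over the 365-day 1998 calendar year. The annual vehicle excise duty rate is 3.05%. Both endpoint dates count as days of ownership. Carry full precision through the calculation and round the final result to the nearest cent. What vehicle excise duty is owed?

Days held (1 Jan – 21 Jan 1998): 21 out of 365
Tax = £41,000 × 3.05% × 21/365 = £71.9466

£71.95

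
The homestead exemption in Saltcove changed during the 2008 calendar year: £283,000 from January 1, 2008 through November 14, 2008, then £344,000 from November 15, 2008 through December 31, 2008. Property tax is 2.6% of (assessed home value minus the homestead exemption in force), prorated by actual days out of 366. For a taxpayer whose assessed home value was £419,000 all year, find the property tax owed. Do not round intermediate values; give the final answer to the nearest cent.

£3,332.33

January 1 – November 14, 2008: 319 days, exemption £283,000 → (£419,000 − £283,000) × 2.6% × 319/366 = £3,081.9235
November 15 – December 31, 2008: 47 days, exemption £344,000 → (£419,000 − £344,000) × 2.6% × 47/366 = £250.4098
Total = £3,332.3333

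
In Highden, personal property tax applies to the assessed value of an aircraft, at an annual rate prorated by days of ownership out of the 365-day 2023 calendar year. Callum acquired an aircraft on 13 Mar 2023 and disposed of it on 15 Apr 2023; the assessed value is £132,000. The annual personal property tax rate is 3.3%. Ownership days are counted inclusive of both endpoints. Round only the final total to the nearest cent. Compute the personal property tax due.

£405.76

Days held (13 Mar – 15 Apr 2023): 34 out of 365
Tax = £132,000 × 3.3% × 34/365 = £405.7644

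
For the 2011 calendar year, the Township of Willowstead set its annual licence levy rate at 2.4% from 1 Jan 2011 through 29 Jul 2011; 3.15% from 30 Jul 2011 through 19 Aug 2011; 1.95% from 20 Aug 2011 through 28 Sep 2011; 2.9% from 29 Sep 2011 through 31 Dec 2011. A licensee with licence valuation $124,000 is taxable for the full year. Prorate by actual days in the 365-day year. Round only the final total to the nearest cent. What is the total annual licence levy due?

1 Jan – 29 Jul 2011: 210 days at 2.4% → $124,000 × 2.4% × 210/365 = $1,712.2192
30 Jul – 19 Aug 2011: 21 days at 3.15% → $124,000 × 3.15% × 21/365 = $224.7288
20 Aug – 28 Sep 2011: 40 days at 1.95% → $124,000 × 1.95% × 40/365 = $264.9863
29 Sep – 31 Dec 2011: 94 days at 2.9% → $124,000 × 2.9% × 94/365 = $926.0932
Total = $3,128.0274

$3,128.03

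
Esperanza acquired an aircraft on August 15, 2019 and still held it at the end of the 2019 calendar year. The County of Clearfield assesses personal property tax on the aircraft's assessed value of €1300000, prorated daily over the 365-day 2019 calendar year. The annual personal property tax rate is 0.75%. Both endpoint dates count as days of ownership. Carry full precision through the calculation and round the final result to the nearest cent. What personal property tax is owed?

€3713.01

Days held (August 15 – December 31, 2019): 139 out of 365
Tax = €1300000 × 0.75% × 139/365 = €3713.0137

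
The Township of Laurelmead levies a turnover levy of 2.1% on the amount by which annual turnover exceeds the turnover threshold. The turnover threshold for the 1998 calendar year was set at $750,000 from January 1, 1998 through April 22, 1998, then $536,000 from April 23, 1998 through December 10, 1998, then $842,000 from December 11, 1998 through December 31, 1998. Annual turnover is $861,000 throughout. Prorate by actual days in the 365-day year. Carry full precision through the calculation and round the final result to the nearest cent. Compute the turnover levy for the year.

January 1 – April 22, 1998: 112 days, exemption $750,000 → ($861,000 − $750,000) × 2.1% × 112/365 = $715.2658
April 23 – December 10, 1998: 232 days, exemption $536,000 → ($861,000 − $536,000) × 2.1% × 232/365 = $4,338.0822
December 11 – December 31, 1998: 21 days, exemption $842,000 → ($861,000 − $842,000) × 2.1% × 21/365 = $22.9562
Total = $5,076.3041

$5,076.30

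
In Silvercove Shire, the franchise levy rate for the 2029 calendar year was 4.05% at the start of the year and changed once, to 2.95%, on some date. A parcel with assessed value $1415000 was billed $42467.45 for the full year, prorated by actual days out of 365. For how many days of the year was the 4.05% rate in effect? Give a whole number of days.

17 days

Let d = days at the first rate; then 365 − d days at the second rate.
$1415000 × [4.05%·d + 2.95%·(365−d)] / 365 = $42467.45
Solving gives d = 17, so the new rate took effect on January 18, 2029.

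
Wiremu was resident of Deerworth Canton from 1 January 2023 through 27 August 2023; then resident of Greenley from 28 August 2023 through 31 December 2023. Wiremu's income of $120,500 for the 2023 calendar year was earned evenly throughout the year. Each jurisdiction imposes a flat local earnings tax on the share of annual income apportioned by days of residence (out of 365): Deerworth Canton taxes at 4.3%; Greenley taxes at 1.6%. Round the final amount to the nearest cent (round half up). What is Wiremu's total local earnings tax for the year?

Deerworth Canton, 1 January – 27 August 2023: 239 days → $120,500 × 4.3% × 239/365 = $3,392.8178
Greenley, 28 August – 31 December 2023: 126 days → $120,500 × 1.6% × 126/365 = $665.5562
Total = $4,058.3740

$4,058.37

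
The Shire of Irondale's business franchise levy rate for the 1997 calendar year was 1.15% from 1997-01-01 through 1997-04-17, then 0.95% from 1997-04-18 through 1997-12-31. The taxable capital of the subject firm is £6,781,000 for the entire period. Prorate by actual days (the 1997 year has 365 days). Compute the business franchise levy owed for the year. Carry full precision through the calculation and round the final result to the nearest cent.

1997-01-01 to 1997-04-17: 107 days at 1.15% → £6,781,000 × 1.15% × 107/365 = £22,860.3301
1997-04-18 to 1997-12-31: 258 days at 0.95% → £6,781,000 × 0.95% × 258/365 = £45,534.8795
Total = £68,395.2096

£68,395.21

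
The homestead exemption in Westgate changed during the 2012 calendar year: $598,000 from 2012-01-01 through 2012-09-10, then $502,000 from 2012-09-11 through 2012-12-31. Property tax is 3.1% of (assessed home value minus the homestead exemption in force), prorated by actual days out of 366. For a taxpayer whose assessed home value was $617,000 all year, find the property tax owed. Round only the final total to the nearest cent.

$1,499.69

2012-01-01 to 2012-09-10: 254 days, exemption $598,000 → ($617,000 − $598,000) × 3.1% × 254/366 = $408.7596
2012-09-11 to 2012-12-31: 112 days, exemption $502,000 → ($617,000 − $502,000) × 3.1% × 112/366 = $1,090.9290
Total = $1,499.6885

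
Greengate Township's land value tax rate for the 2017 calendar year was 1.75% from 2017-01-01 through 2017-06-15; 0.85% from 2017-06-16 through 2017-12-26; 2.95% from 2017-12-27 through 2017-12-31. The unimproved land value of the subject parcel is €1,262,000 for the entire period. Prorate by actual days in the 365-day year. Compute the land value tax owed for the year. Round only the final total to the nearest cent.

€16,255.60

2017-01-01 to 2017-06-15: 166 days at 1.75% → €1,262,000 × 1.75% × 166/365 = €10,044.1370
2017-06-16 to 2017-12-26: 194 days at 0.85% → €1,262,000 × 0.85% × 194/365 = €5,701.4740
2017-12-27 to 2017-12-31: 5 days at 2.95% → €1,262,000 × 2.95% × 5/365 = €509.9863
Total = €16,255.5973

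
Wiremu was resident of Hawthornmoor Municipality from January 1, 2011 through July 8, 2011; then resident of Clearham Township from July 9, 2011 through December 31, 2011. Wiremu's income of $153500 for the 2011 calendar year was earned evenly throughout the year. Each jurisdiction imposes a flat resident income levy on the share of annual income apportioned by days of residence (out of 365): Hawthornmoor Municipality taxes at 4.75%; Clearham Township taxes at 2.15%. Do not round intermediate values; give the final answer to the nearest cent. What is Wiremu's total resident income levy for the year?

$5366.82

Hawthornmoor Municipality, January 1 – July 8, 2011: 189 days → $153500 × 4.75% × 189/365 = $3775.4692
Clearham Township, July 9 – December 31, 2011: 176 days → $153500 × 2.15% × 176/365 = $1591.3534
Total = $5366.8226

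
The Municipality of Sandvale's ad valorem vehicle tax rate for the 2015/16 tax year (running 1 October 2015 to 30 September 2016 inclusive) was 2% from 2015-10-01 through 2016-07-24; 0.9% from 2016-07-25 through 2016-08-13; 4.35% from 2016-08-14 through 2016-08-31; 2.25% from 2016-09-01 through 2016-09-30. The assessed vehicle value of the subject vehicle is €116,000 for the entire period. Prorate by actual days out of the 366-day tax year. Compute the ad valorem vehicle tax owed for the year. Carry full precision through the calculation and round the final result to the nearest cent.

2015-10-01 to 2016-07-24: 298 days at 2% → €116,000 × 2% × 298/366 = €1,888.9617
2016-07-25 to 2016-08-13: 20 days at 0.9% → €116,000 × 0.9% × 20/366 = €57.0492
2016-08-14 to 2016-08-31: 18 days at 4.35% → €116,000 × 4.35% × 18/366 = €248.1639
2016-09-01 to 2016-09-30: 30 days at 2.25% → €116,000 × 2.25% × 30/366 = €213.9344
Total = €2,408.1093

€2,408.11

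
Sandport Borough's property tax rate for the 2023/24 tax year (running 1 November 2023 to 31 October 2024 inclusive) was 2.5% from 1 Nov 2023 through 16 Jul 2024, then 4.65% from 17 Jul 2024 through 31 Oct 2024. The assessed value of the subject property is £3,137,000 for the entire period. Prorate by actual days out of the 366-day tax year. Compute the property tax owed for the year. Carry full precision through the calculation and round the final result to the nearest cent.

£98,142.67

1 Nov 2023 – 16 Jul 2024: 259 days at 2.5% → £3,137,000 × 2.5% × 259/366 = £55,497.4727
17 Jul – 31 Oct 2024: 107 days at 4.65% → £3,137,000 × 4.65% × 107/366 = £42,645.2008
Total = £98,142.6735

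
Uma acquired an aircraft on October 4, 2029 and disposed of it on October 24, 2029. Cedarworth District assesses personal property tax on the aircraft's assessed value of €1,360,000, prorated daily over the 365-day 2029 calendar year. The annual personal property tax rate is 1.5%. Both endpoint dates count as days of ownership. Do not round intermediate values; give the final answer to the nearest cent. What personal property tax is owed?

€1,173.70

Days held (October 4 – October 24, 2029): 21 out of 365
Tax = €1,360,000 × 1.5% × 21/365 = €1,173.6986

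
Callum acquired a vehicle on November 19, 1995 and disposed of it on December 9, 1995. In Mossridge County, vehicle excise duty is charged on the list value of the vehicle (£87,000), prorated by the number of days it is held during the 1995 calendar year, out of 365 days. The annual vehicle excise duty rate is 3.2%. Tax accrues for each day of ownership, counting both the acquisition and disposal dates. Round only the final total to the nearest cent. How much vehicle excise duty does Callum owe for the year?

Days held (November 19 – December 9, 1995): 21 out of 365
Tax = £87,000 × 3.2% × 21/365 = £160.1753

£160.18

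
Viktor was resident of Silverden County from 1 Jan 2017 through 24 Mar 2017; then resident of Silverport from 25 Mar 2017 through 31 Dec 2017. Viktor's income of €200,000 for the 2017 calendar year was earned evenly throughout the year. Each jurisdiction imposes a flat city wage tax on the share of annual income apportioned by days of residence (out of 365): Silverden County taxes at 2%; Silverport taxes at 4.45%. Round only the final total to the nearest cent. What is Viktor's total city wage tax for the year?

€7,785.75

Silverden County, 1 Jan – 24 Mar 2017: 83 days → €200,000 × 2% × 83/365 = €909.5890
Silverport, 25 Mar – 31 Dec 2017: 282 days → €200,000 × 4.45% × 282/365 = €6,876.1644
Total = €7,785.7534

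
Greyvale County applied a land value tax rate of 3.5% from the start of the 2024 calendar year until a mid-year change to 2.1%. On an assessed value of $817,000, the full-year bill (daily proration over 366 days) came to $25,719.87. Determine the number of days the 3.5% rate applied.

Let d = days at the first rate; then 366 − d days at the second rate.
$817,000 × [3.5%·d + 2.1%·(366−d)] / 366 = $25,719.87
Solving gives d = 274, so the new rate took effect on 1 Oct 2024.

274 days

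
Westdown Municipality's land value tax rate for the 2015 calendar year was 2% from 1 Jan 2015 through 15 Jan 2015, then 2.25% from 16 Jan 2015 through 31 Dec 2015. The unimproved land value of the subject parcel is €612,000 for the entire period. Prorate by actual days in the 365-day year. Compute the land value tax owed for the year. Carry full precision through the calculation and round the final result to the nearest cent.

€13,707.12

1 Jan – 15 Jan 2015: 15 days at 2% → €612,000 × 2% × 15/365 = €503.0137
16 Jan – 31 Dec 2015: 350 days at 2.25% → €612,000 × 2.25% × 350/365 = €13,204.1096
Total = €13,707.1233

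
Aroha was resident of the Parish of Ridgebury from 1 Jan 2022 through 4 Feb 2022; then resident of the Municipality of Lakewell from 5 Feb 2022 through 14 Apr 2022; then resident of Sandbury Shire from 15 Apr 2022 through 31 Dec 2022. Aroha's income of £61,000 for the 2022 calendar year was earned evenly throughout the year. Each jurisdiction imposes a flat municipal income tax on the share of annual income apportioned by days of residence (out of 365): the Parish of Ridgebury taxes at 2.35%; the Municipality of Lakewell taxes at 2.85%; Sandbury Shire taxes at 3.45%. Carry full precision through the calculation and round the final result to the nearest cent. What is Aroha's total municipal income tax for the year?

£1,970.97

The Parish of Ridgebury, 1 Jan – 4 Feb 2022: 35 days → £61,000 × 2.35% × 35/365 = £137.4589
The Municipality of Lakewell, 5 Feb – 14 Apr 2022: 69 days → £61,000 × 2.85% × 69/365 = £328.6479
Sandbury Shire, 15 Apr – 31 Dec 2022: 261 days → £61,000 × 3.45% × 261/365 = £1,504.8616
Total = £1,970.9685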